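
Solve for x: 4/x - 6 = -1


Subtract -6 from both sides: 4/x = 5
Multiply both sides by x: 4 = 5 * x
Divide by 5: x = 4/5

x = 4/5


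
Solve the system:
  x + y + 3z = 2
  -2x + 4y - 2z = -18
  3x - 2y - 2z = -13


Using Cramer's rule. Expand each determinant along the first row.
D  = 1*[4*(-2) - (-2)*(-2)] - 1*[(-2)*(-2) - (-2)*3] + 3*[(-2)*(-2) - 4*3]
  = 1*(-12) - 1*(10) + 3*(-8) = -46
Dx = 2*[4*(-2) - (-2)*(-2)] - 1*[(-18)*(-2) - (-2)*(-13)] + 3*[(-18)*(-2) - 4*(-13)]
  = 2*(-12) - 1*(10) + 3*(88) = 230
Dy = 1*[(-18)*(-2) - (-2)*(-13)] - 2*[(-2)*(-2) - (-2)*3] + 3*[(-2)*(-13) - (-18)*3]
  = 1*(10) - 2*(10) + 3*(80) = 230
Dz = 1*[4*(-13) - (-18)*(-2)] - 1*[(-2)*(-13) - (-18)*3] + 2*[(-2)*(-2) - 4*3]
  = 1*(-88) - 1*(80) + 2*(-8) = -184
x = Dx/D = 230/-46 = -5, y = Dy/D = 230/-46 = -5, z = Dz/D = -184/-46 = 4
Check eq1: (1)(-5) + (1)(-5) + (3)(4) = 2 = 2 ✓
Check eq2: (-2)(-5) + (4)(-5) + (-2)(4) = -18 = -18 ✓
Check eq3: (3)(-5) + (-2)(-5) + (-2)(4) = -13 = -13 ✓

x = -5, y = -5, z = 4


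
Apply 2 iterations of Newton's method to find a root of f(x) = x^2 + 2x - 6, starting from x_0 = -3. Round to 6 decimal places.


Newton's method: x_(n+1) = x_n - f(x_n)/f'(x_n)
f(x) = x^2 + 2x - 6
f'(x) = 2x + 2

Iteration 1:
  f(-3.000000) = -3.000000
  f'(-3.000000) = -4.000000
  x_1 = -3.000000 - (-3.000000)/(-4.000000) = -3.750000

Iteration 2:
  f(-3.750000) = 0.562500
  f'(-3.750000) = -5.500000
  x_2 = -3.750000 - (0.562500)/(-5.500000) = -3.647727

x_2 = -3.647727


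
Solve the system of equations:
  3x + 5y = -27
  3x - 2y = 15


Using Cramer's rule:
Determinant D = (3)(-2) - (3)(5) = -6 - 15 = -21
Dx = (-27)(-2) - (15)(5) = 54 - 75 = -21
Dy = (3)(15) - (3)(-27) = 45 + 81 = 126
x = Dx/D = -21/-21 = 1
y = Dy/D = 126/-21 = -6

x = 1, y = -6


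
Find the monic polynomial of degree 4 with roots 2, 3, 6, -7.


A monic polynomial with roots 2, 3, 6, -7 is:
p(x) = (x - 2)(x - 3)(x - 6)(x + 7)
After multiplying by (x - 2): x - 2
After multiplying by (x - 3): x^2 - 5x + 6
After multiplying by (x - 6): x^3 - 11x^2 + 36x - 36
After multiplying by (x + 7): x^4 - 4x^3 - 41x^2 + 216x - 252

x^4 - 4x^3 - 41x^2 + 216x - 252


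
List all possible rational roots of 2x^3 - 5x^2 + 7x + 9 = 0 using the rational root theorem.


Rational root theorem: possible roots are ±p/q where:
  p divides the constant term (9): p ∈ {1, 3, 9}
  q divides the leading coefficient (2): q ∈ {1, 2}

All possible rational roots: -9, -9/2, -3, -3/2, -1, -1/2, 1/2, 1, 3/2, 3, 9/2, 9

-9, -9/2, -3, -3/2, -1, -1/2, 1/2, 1, 3/2, 3, 9/2, 9


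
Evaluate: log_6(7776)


We need the exponent such that 6^? = 7776
6^5 = 7776
Therefore log_6(7776) = 5

5


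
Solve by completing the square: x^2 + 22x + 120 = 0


Start: x^2 + 22x + 120 = 0
Move constant: x^2 + 22x = -120
Half of 22 is 11, squared is 121
Add 121 to both sides: x^2 + 22x + 121 = 1
(x + 11)^2 = 1
x + 11 = ±1
x = -11 + 1 = -10 or x = -11 - 1 = -12

x = -12, x = -10


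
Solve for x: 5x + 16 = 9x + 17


Starting with: 5x + 16 = 9x + 17
Move all x terms to left: (5 - 9)x = 17 - 16
Simplify: -4x = 1
Divide both sides by -4: x = -1/4

x = -1/4


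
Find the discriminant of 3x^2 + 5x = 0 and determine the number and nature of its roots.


For ax^2 + bx + c = 0, discriminant D = b^2 - 4ac
Here a = 3, b = 5, c = 0
D = (5)^2 - 4(3)(0) = 25 - 0 = 25

D = 25 > 0 and is a perfect square (sqrt = 5)
The equation has 2 distinct real rational roots.

Discriminant = 25, 2 distinct real rational roots


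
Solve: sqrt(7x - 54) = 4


Square both sides: 7x - 54 = 4^2 = 16
7x = 16 + 54 = 70
x = 10
Check: sqrt(7*10 - 54) = sqrt(16) = 4 ✓

x = 10


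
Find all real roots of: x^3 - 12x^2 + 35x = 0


The constant term is 0, so x = 0 is a root. Factor out x:
  x(x^2 - 12x + 35) = 0
Solve the quadratic x^2 - 12x + 35 = 0: discriminant = (-12)^2 - 4(1)(35) = 144 - 140 = 4.
sqrt(4) = 2, so x = (12 ± 2)/2: x = 7 or x = 5.

x = 0, x = 5, x = 7


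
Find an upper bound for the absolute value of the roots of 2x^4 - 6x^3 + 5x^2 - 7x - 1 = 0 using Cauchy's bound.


Cauchy's bound: all roots r satisfy |r| <= 1 + max(|a_i/a_n|) for i = 0,...,n-1
where a_n is the leading coefficient.

Coefficients: [2, -6, 5, -7, -1]
Leading coefficient a_n = 2
Ratios |a_i/a_n|: 3, 5/2, 7/2, 1/2
Maximum ratio: 7/2
Cauchy's bound: |r| <= 1 + 7/2 = 9/2

Upper bound = 9/2


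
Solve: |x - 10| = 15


An absolute value equation |expr| = 15 gives two cases:
Case 1: x - 10 = 15
  x = 25, so x = 25
Case 2: x - 10 = -15
  x = -5, so x = -5

x = -5, x = 25


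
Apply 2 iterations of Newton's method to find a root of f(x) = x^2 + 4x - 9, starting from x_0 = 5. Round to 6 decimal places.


Newton's method: x_(n+1) = x_n - f(x_n)/f'(x_n)
f(x) = x^2 + 4x - 9
f'(x) = 2x + 4

Iteration 1:
  f(5.000000) = 36.000000
  f'(5.000000) = 14.000000
  x_1 = 5.000000 - (36.000000)/(14.000000) = 2.428571

Iteration 2:
  f(2.428571) = 6.612245
  f'(2.428571) = 8.857143
  x_2 = 2.428571 - (6.612245)/(8.857143) = 1.682028

x_2 = 1.682028


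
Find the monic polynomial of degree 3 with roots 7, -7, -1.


A monic polynomial with roots 7, -7, -1 is:
p(x) = (x - 7)(x + 7)(x + 1)
After multiplying by (x - 7): x - 7
After multiplying by (x + 7): x^2 - 49
After multiplying by (x + 1): x^3 + x^2 - 49x - 49

x^3 + x^2 - 49x - 49


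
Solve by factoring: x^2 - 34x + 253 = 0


We need two numbers that multiply to 253 and add to -34.
Those numbers are -11 and -23 (since (-11) * (-23) = 253 and (-11) + (-23) = -34).
So x^2 - 34x + 253 = (x - 11)(x - 23) = 0
Setting each factor to zero: x = 11 or x = 23

x = 11, x = 23


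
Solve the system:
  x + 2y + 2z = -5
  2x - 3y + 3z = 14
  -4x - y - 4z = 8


Using Cramer's rule. Expand each determinant along the first row.
D  = 1*[(-3)*(-4) - 3*(-1)] - 2*[2*(-4) - 3*(-4)] + 2*[2*(-1) - (-3)*(-4)]
  = 1*(15) - 2*(4) + 2*(-14) = -21
Dx = (-5)*[(-3)*(-4) - 3*(-1)] - 2*[14*(-4) - 3*8] + 2*[14*(-1) - (-3)*8]
  = (-5)*(15) - 2*(-80) + 2*(10) = 105
Dy = 1*[14*(-4) - 3*8] - (-5)*[2*(-4) - 3*(-4)] + 2*[2*8 - 14*(-4)]
  = 1*(-80) - (-5)*(4) + 2*(72) = 84
Dz = 1*[(-3)*8 - 14*(-1)] - 2*[2*8 - 14*(-4)] + (-5)*[2*(-1) - (-3)*(-4)]
  = 1*(-10) - 2*(72) + (-5)*(-14) = -84
x = Dx/D = 105/-21 = -5, y = Dy/D = 84/-21 = -4, z = Dz/D = -84/-21 = 4
Check eq1: (1)(-5) + (2)(-4) + (2)(4) = -5 = -5 ✓
Check eq2: (2)(-5) + (-3)(-4) + (3)(4) = 14 = 14 ✓
Check eq3: (-4)(-5) + (-1)(-4) + (-4)(4) = 8 = 8 ✓

x = -5, y = -4, z = 4


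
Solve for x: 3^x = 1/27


Express both sides with the same base.
1/27 = 3^(-3)
Since the bases match: x = -3

x = -3


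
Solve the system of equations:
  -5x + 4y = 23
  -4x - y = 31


Using Cramer's rule:
Determinant D = (-5)(-1) - (-4)(4) = 5 + 16 = 21
Dx = (23)(-1) - (31)(4) = -23 - 124 = -147
Dy = (-5)(31) - (-4)(23) = -155 + 92 = -63
x = Dx/D = -147/21 = -7
y = Dy/D = -63/21 = -3

x = -7, y = -3


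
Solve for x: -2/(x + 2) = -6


Multiply both sides by (x + 2): -2 = -6(x + 2)
Distribute: -2 = -6x - 12
-6x = -2 + 12 = 10
x = -5/3

x = -5/3


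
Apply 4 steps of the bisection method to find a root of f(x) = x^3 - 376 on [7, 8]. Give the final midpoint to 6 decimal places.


f(x) = x^3 - 376
f(7) = -33 < 0
f(8) = 136 > 0

Step 1: midpoint = (7.000000 + 8.000000)/2 = 7.500000
  f(7.500000) = 45.875000
  f(mid) > 0, so root is in [7.000000, 7.500000]

Step 2: midpoint = (7.000000 + 7.500000)/2 = 7.250000
  f(7.250000) = 5.078125
  f(mid) > 0, so root is in [7.000000, 7.250000]

Step 3: midpoint = (7.000000 + 7.250000)/2 = 7.125000
  f(7.125000) = -14.294922
  f(mid) < 0, so root is in [7.125000, 7.250000]

Step 4: midpoint = (7.125000 + 7.250000)/2 = 7.187500
  f(7.187500) = -4.692627
  f(mid) < 0, so root is in [7.187500, 7.250000]

midpoint = 7.187500


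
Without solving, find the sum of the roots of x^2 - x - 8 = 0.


By Vieta's formulas for ax^2 + bx + c = 0:
  Sum of roots = -b/a
  Product of roots = c/a

Here a = 1, b = -1, c = -8
Sum = -(-1)/1 = 1
Product = -8/1 = -8

Sum = 1


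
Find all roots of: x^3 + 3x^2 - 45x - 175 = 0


Let p(x) = x^3 + 3x^2 - 45x - 175. By the rational root theorem (leading coefficient 1), any rational root is an integer divisor of 175: try ±1, ±2, ... in turn.
Test x = 1: value = -216 ≠ 0.
Test x = -1: value = -128 ≠ 0.
Test x = 5: value = -200 ≠ 0.
Test x = -5: value = 0 ✓, so (x + 5) is a factor.
Synthetic division by (x + 5): bring down 1; 1(-5) + 3 = -2; (-2)(-5) - 45 = -35; (-35)(-5) - 175 = 0 → quotient x^2 - 2x - 35, remainder 0.
Solve the quadratic x^2 - 2x - 35 = 0: discriminant = (-2)^2 - 4(1)(-35) = 4 + 140 = 144.
sqrt(144) = 12, so x = (2 ± 12)/2: x = 7 or x = -5.
Collecting all roots found:

x = -5 (multiplicity 2), x = 7


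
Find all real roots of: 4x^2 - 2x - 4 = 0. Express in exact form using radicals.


Using the quadratic formula: x = (-b ± sqrt(b^2 - 4ac)) / (2a)
Here a = 4, b = -2, c = -4
Discriminant = b^2 - 4ac = (-2)^2 - 4(4)(-4) = 4 + 64 = 68
Since discriminant = 68 > 0, there are two real roots.
x = (2 ± 2*sqrt(17)) / 8
Simplifying: x = (1 ± sqrt(17)) / 4
Numerically: x ≈ 1.2808 or x ≈ -0.7808

x = (1 + sqrt(17)) / 4 or x = (1 - sqrt(17)) / 4


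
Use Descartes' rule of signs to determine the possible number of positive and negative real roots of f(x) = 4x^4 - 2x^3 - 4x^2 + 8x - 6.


Descartes' rule of signs:

For positive roots, count sign changes in f(x) = 4x^4 - 2x^3 - 4x^2 + 8x - 6:
Signs of coefficients: +, -, -, +, -
Number of sign changes: 3
Possible positive real roots: 3, 1

For negative roots, examine f(-x) = 4x^4 + 2x^3 - 4x^2 - 8x - 6:
Signs of coefficients: +, +, -, -, -
Number of sign changes: 1
Possible negative real roots: 1

Positive roots: 3 or 1; Negative roots: 1


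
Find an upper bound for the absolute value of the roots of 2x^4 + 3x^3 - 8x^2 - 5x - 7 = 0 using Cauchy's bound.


Cauchy's bound: all roots r satisfy |r| <= 1 + max(|a_i/a_n|) for i = 0,...,n-1
where a_n is the leading coefficient.

Coefficients: [2, 3, -8, -5, -7]
Leading coefficient a_n = 2
Ratios |a_i/a_n|: 3/2, 4, 5/2, 7/2
Maximum ratio: 4
Cauchy's bound: |r| <= 1 + 4 = 5

Upper bound = 5


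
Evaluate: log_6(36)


We need the exponent such that 6^? = 36
6^2 = 36
Therefore log_6(36) = 2

2


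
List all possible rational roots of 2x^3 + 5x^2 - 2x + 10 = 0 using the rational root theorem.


Rational root theorem: possible roots are ±p/q where:
  p divides the constant term (10): p ∈ {1, 2, 5, 10}
  q divides the leading coefficient (2): q ∈ {1, 2}

All possible rational roots: -10, -5, -5/2, -2, -1, -1/2, 1/2, 1, 2, 5/2, 5, 10

-10, -5, -5/2, -2, -1, -1/2, 1/2, 1, 2, 5/2, 5, 10


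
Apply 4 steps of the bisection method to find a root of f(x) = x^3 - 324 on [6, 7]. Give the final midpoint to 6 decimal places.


f(x) = x^3 - 324
f(6) = -108 < 0
f(7) = 19 > 0

Step 1: midpoint = (6.000000 + 7.000000)/2 = 6.500000
  f(6.500000) = -49.375000
  f(mid) < 0, so root is in [6.500000, 7.000000]

Step 2: midpoint = (6.500000 + 7.000000)/2 = 6.750000
  f(6.750000) = -16.453125
  f(mid) < 0, so root is in [6.750000, 7.000000]

Step 3: midpoint = (6.750000 + 7.000000)/2 = 6.875000
  f(6.875000) = 0.951172
  f(mid) > 0, so root is in [6.750000, 6.875000]

Step 4: midpoint = (6.750000 + 6.875000)/2 = 6.812500
  f(6.812500) = -7.830811
  f(mid) < 0, so root is in [6.812500, 6.875000]

midpoint = 6.812500


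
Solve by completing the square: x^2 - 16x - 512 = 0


Start: x^2 - 16x - 512 = 0
Move constant: x^2 - 16x = 512
Half of -16 is -8, squared is 64
Add 64 to both sides: x^2 - 16x + 64 = 576
(x - 8)^2 = 576
x - 8 = ±24
x = 8 + 24 = 32 or x = 8 - 24 = -16

x = -16, x = 32


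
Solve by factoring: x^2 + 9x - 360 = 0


We need two numbers that multiply to -360 and add to 9.
Those numbers are 24 and -15 (since 24 * (-15) = -360 and 24 + (-15) = 9).
So x^2 + 9x - 360 = (x + 24)(x - 15) = 0
Setting each factor to zero: x = -24 or x = 15

x = -24, x = 15


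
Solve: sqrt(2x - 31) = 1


Square both sides: 2x - 31 = 1^2 = 1
2x = 1 + 31 = 32
x = 16
Check: sqrt(2*16 - 31) = sqrt(1) = 1 ✓

x = 16


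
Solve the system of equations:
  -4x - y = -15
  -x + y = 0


Using Cramer's rule:
Determinant D = (-4)(1) - (-1)(-1) = -4 - 1 = -5
Dx = (-15)(1) - (0)(-1) = -15 - 0 = -15
Dy = (-4)(0) - (-1)(-15) = 0 - 15 = -15
x = Dx/D = -15/-5 = 3
y = Dy/D = -15/-5 = 3

x = 3, y = 3


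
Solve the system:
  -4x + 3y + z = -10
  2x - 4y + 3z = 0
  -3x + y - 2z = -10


Using Cramer's rule. Expand each determinant along the first row.
D  = (-4)*[(-4)*(-2) - 3*1] - 3*[2*(-2) - 3*(-3)] + 1*[2*1 - (-4)*(-3)]
  = (-4)*(5) - 3*(5) + 1*(-10) = -45
Dx = (-10)*[(-4)*(-2) - 3*1] - 3*[0*(-2) - 3*(-10)] + 1*[0*1 - (-4)*(-10)]
  = (-10)*(5) - 3*(30) + 1*(-40) = -180
Dy = (-4)*[0*(-2) - 3*(-10)] - (-10)*[2*(-2) - 3*(-3)] + 1*[2*(-10) - 0*(-3)]
  = (-4)*(30) - (-10)*(5) + 1*(-20) = -90
Dz = (-4)*[(-4)*(-10) - 0*1] - 3*[2*(-10) - 0*(-3)] + (-10)*[2*1 - (-4)*(-3)]
  = (-4)*(40) - 3*(-20) + (-10)*(-10) = 0
x = Dx/D = -180/-45 = 4, y = Dy/D = -90/-45 = 2, z = Dz/D = 0/-45 = 0
Check eq1: (-4)(4) + (3)(2) + (1)(0) = -10 = -10 ✓
Check eq2: (2)(4) + (-4)(2) + (3)(0) = 0 = 0 ✓
Check eq3: (-3)(4) + (1)(2) + (-2)(0) = -10 = -10 ✓

x = 4, y = 2, z = 0


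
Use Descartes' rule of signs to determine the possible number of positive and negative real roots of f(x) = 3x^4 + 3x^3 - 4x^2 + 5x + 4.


Descartes' rule of signs:

For positive roots, count sign changes in f(x) = 3x^4 + 3x^3 - 4x^2 + 5x + 4:
Signs of coefficients: +, +, -, +, +
Number of sign changes: 2
Possible positive real roots: 2, 0

For negative roots, examine f(-x) = 3x^4 - 3x^3 - 4x^2 - 5x + 4:
Signs of coefficients: +, -, -, -, +
Number of sign changes: 2
Possible negative real roots: 2, 0

Positive roots: 2 or 0; Negative roots: 2 or 0


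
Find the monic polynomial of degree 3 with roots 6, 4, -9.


A monic polynomial with roots 6, 4, -9 is:
p(x) = (x - 6)(x - 4)(x + 9)
After multiplying by (x - 6): x - 6
After multiplying by (x - 4): x^2 - 10x + 24
After multiplying by (x + 9): x^3 - x^2 - 66x + 216

x^3 - x^2 - 66x + 216


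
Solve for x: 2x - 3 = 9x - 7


Starting with: 2x - 3 = 9x - 7
Move all x terms to left: (2 - 9)x = -7 + 3
Simplify: -7x = -4
Divide both sides by -7: x = 4/7

x = 4/7


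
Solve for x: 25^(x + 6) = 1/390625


Express both sides with the same base.
1/390625 = 25^(-4)
Since the bases match, equate exponents: x + 6 = -4
So x = -4 - (6) = -10

x = -10


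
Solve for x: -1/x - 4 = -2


Subtract -4 from both sides: -1/x = 2
Multiply both sides by x: -1 = 2 * x
Divide by 2: x = -1/2

x = -1/2


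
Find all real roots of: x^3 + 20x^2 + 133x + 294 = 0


Let p(x) = x^3 + 20x^2 + 133x + 294. By the rational root theorem (leading coefficient 1), any rational root is an integer divisor of 294: try ±1, ±2, ... in turn.
Test x = 1: value = 448 ≠ 0.
Test x = -1: value = 180 ≠ 0.
Test x = 2: value = 648 ≠ 0.
Test x = -2: value = 100 ≠ 0.
Test x = 3: value = 900 ≠ 0.
Test x = -3: value = 48 ≠ 0.
Test x = 6: value = 2028 ≠ 0.
Test x = -6: value = 0 ✓, so (x + 6) is a factor.
Synthetic division by (x + 6): bring down 1; 1(-6) + 20 = 14; 14(-6) + 133 = 49; 49(-6) + 294 = 0 → quotient x^2 + 14x + 49, remainder 0.
Solve the quadratic x^2 + 14x + 49 = 0: discriminant = 14^2 - 4(1)(49) = 196 - 196 = 0.
Discriminant = 0, so a double root: x = -14/2 = -7.

x = -7 (multiplicity 2), x = -6


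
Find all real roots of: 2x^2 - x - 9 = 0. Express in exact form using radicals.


Using the quadratic formula: x = (-b ± sqrt(b^2 - 4ac)) / (2a)
Here a = 2, b = -1, c = -9
Discriminant = b^2 - 4ac = (-1)^2 - 4(2)(-9) = 1 + 72 = 73
Since discriminant = 73 > 0, there are two real roots.
x = (1 ± sqrt(73)) / 4
Numerically: x ≈ 2.3860 or x ≈ -1.8860

x = (1 + sqrt(73)) / 4 or x = (1 - sqrt(73)) / 4


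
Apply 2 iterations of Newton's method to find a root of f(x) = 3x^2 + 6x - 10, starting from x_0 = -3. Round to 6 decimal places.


Newton's method: x_(n+1) = x_n - f(x_n)/f'(x_n)
f(x) = 3x^2 + 6x - 10
f'(x) = 6x + 6

Iteration 1:
  f(-3.000000) = -1.000000
  f'(-3.000000) = -12.000000
  x_1 = -3.000000 - (-1.000000)/(-12.000000) = -3.083333

Iteration 2:
  f(-3.083333) = 0.020833
  f'(-3.083333) = -12.500000
  x_2 = -3.083333 - (0.020833)/(-12.500000) = -3.081667

x_2 = -3.081667


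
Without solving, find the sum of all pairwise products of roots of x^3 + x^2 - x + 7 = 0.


By Vieta's formulas for x^3 + bx^2 + cx + d = 0:
  r1 + r2 + r3 = -b/a = -1
  r1*r2 + r1*r3 + r2*r3 = c/a = -1
  r1*r2*r3 = -d/a = -7


Sum of pairwise products = -1


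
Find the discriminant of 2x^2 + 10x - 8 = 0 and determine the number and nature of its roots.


For ax^2 + bx + c = 0, discriminant D = b^2 - 4ac
Here a = 2, b = 10, c = -8
D = (10)^2 - 4(2)(-8) = 100 + 64 = 164

D = 164 > 0 but not a perfect square
The equation has 2 distinct real irrational roots.

Discriminant = 164, 2 distinct real irrational roots


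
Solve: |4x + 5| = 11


An absolute value equation |expr| = 11 gives two cases:
Case 1: 4x + 5 = 11
  4x = 6, so x = 3/2
Case 2: 4x + 5 = -11
  4x = -16, so x = -4

x = -4, x = 3/2


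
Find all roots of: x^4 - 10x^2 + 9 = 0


Let p(x) = x^4 - 10x^2 + 9. By the rational root theorem (leading coefficient 1), any rational root is an integer divisor of 9: try ±1, ±2, ... in turn.
Test x = 1: value = 0 ✓, so (x - 1) is a factor.
Synthetic division by (x - 1): bring down 1; 1(1) + 0 = 1; 1(1) - 10 = -9; (-9)(1) + 0 = -9; (-9)(1) + 9 = 0 → quotient x^3 + x^2 - 9x - 9, remainder 0.
Continue with the quotient x^3 + x^2 - 9x - 9 (candidates must divide 9; re-test x = 1 first in case it repeats).
Test x = 1: value = -16 ≠ 0.
Test x = -1: value = 0 ✓, so (x + 1) is a factor.
Synthetic division by (x + 1): bring down 1; 1(-1) + 1 = 0; 0(-1) - 9 = -9; (-9)(-1) - 9 = 0 → quotient x^2 - 9, remainder 0.
Solve the quadratic x^2 - 9 = 0: discriminant = 0^2 - 4(1)(-9) = 0 + 36 = 36.
sqrt(36) = 6, so x = (0 ± 6)/2: x = 3 or x = -3.
Collecting all roots found:

x = -3, x = -1, x = 1, x = 3


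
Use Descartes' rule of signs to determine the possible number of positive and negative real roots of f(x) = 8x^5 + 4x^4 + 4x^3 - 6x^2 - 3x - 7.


Descartes' rule of signs:

For positive roots, count sign changes in f(x) = 8x^5 + 4x^4 + 4x^3 - 6x^2 - 3x - 7:
Signs of coefficients: +, +, +, -, -, -
Number of sign changes: 1
Possible positive real roots: 1

For negative roots, examine f(-x) = -8x^5 + 4x^4 - 4x^3 - 6x^2 + 3x - 7:
Signs of coefficients: -, +, -, -, +, -
Number of sign changes: 4
Possible negative real roots: 4, 2, 0

Positive roots: 1; Negative roots: 4 or 2 or 0


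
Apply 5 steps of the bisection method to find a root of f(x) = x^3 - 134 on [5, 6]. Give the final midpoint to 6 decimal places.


f(x) = x^3 - 134
f(5) = -9 < 0
f(6) = 82 > 0

Step 1: midpoint = (5.000000 + 6.000000)/2 = 5.500000
  f(5.500000) = 32.375000
  f(mid) > 0, so root is in [5.000000, 5.500000]

Step 2: midpoint = (5.000000 + 5.500000)/2 = 5.250000
  f(5.250000) = 10.703125
  f(mid) > 0, so root is in [5.000000, 5.250000]

Step 3: midpoint = (5.000000 + 5.250000)/2 = 5.125000
  f(5.125000) = 0.611328
  f(mid) > 0, so root is in [5.000000, 5.125000]

Step 4: midpoint = (5.000000 + 5.125000)/2 = 5.062500
  f(5.062500) = -4.253662
  f(mid) < 0, so root is in [5.062500, 5.125000]

Step 5: midpoint = (5.062500 + 5.125000)/2 = 5.093750
  f(5.093750) = -1.836090
  f(mid) < 0, so root is in [5.093750, 5.125000]

midpoint = 5.093750


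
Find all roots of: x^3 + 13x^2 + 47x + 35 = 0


Let p(x) = x^3 + 13x^2 + 47x + 35. By the rational root theorem (leading coefficient 1), any rational root is an integer divisor of 35: try ±1, ±2, ... in turn.
Test x = 1: value = 96 ≠ 0.
Test x = -1: value = 0 ✓, so (x + 1) is a factor.
Synthetic division by (x + 1): bring down 1; 1(-1) + 13 = 12; 12(-1) + 47 = 35; 35(-1) + 35 = 0 → quotient x^2 + 12x + 35, remainder 0.
Solve the quadratic x^2 + 12x + 35 = 0: discriminant = 12^2 - 4(1)(35) = 144 - 140 = 4.
sqrt(4) = 2, so x = (-12 ± 2)/2: x = -5 or x = -7.
Collecting all roots found:

x = -7, x = -5, x = -1


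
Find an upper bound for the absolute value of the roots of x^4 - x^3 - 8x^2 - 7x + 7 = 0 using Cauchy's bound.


Cauchy's bound: all roots r satisfy |r| <= 1 + max(|a_i/a_n|) for i = 0,...,n-1
where a_n is the leading coefficient.

Coefficients: [1, -1, -8, -7, 7]
Leading coefficient a_n = 1
Ratios |a_i/a_n|: 1, 8, 7, 7
Maximum ratio: 8
Cauchy's bound: |r| <= 1 + 8 = 9

Upper bound = 9


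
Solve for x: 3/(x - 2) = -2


Multiply both sides by (x - 2): 3 = -2(x - 2)
Distribute: 3 = -2x + 4
-2x = 3 - 4 = -1
x = 1/2

x = 1/2


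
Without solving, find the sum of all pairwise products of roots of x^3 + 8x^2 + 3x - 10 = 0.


By Vieta's formulas for x^3 + bx^2 + cx + d = 0:
  r1 + r2 + r3 = -b/a = -8
  r1*r2 + r1*r3 + r2*r3 = c/a = 3
  r1*r2*r3 = -d/a = 10


Sum of pairwise products = 3


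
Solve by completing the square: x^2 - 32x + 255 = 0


Start: x^2 - 32x + 255 = 0
Move constant: x^2 - 32x = -255
Half of -32 is -16, squared is 256
Add 256 to both sides: x^2 - 32x + 256 = 1
(x - 16)^2 = 1
x - 16 = ±1
x = 16 + 1 = 17 or x = 16 - 1 = 15

x = 15, x = 17


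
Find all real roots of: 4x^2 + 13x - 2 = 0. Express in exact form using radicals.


Using the quadratic formula: x = (-b ± sqrt(b^2 - 4ac)) / (2a)
Here a = 4, b = 13, c = -2
Discriminant = b^2 - 4ac = 13^2 - 4(4)(-2) = 169 + 32 = 201
Since discriminant = 201 > 0, there are two real roots.
x = (-13 ± sqrt(201)) / 8
Numerically: x ≈ 0.1472 or x ≈ -3.3972

x = (-13 + sqrt(201)) / 8 or x = (-13 - sqrt(201)) / 8


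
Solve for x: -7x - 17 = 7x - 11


Starting with: -7x - 17 = 7x - 11
Move all x terms to left: (-7 - 7)x = -11 + 17
Simplify: -14x = 6
Divide both sides by -14: x = -3/7

x = -3/7


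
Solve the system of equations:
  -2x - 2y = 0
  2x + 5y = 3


Using Cramer's rule:
Determinant D = (-2)(5) - (2)(-2) = -10 + 4 = -6
Dx = (0)(5) - (3)(-2) = 0 + 6 = 6
Dy = (-2)(3) - (2)(0) = -6 - 0 = -6
x = Dx/D = 6/-6 = -1
y = Dy/D = -6/-6 = 1

x = -1, y = 1


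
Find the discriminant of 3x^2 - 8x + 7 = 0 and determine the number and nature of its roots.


For ax^2 + bx + c = 0, discriminant D = b^2 - 4ac
Here a = 3, b = -8, c = 7
D = (-8)^2 - 4(3)(7) = 64 - 84 = -20

D = -20 < 0
The equation has no real roots (2 complex conjugate roots).

Discriminant = -20, no real roots (2 complex conjugate roots)


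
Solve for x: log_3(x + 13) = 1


Convert to exponential form: x + 13 = 3^1 = 3
x = 3 - 13 = -10
Check: log_3(-10 + 13) = log_3(3) = log_3(3) = 1 ✓

x = -10


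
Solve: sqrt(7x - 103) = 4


Square both sides: 7x - 103 = 4^2 = 16
7x = 16 + 103 = 119
x = 17
Check: sqrt(7*17 - 103) = sqrt(16) = 4 ✓

x = 17


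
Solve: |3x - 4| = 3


An absolute value equation |expr| = 3 gives two cases:
Case 1: 3x - 4 = 3
  3x = 7, so x = 7/3
Case 2: 3x - 4 = -3
  3x = 1, so x = 1/3

x = 1/3, x = 7/3


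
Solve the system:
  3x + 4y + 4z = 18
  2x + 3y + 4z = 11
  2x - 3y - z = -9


Using Cramer's rule. Expand each determinant along the first row.
D  = 3*[3*(-1) - 4*(-3)] - 4*[2*(-1) - 4*2] + 4*[2*(-3) - 3*2]
  = 3*(9) - 4*(-10) + 4*(-12) = 19
Dx = 18*[3*(-1) - 4*(-3)] - 4*[11*(-1) - 4*(-9)] + 4*[11*(-3) - 3*(-9)]
  = 18*(9) - 4*(25) + 4*(-6) = 38
Dy = 3*[11*(-1) - 4*(-9)] - 18*[2*(-1) - 4*2] + 4*[2*(-9) - 11*2]
  = 3*(25) - 18*(-10) + 4*(-40) = 95
Dz = 3*[3*(-9) - 11*(-3)] - 4*[2*(-9) - 11*2] + 18*[2*(-3) - 3*2]
  = 3*(6) - 4*(-40) + 18*(-12) = -38
x = Dx/D = 38/19 = 2, y = Dy/D = 95/19 = 5, z = Dz/D = -38/19 = -2
Check eq1: (3)(2) + (4)(5) + (4)(-2) = 18 = 18 ✓
Check eq2: (2)(2) + (3)(5) + (4)(-2) = 11 = 11 ✓
Check eq3: (2)(2) + (-3)(5) + (-1)(-2) = -9 = -9 ✓

x = 2, y = 5, z = -2


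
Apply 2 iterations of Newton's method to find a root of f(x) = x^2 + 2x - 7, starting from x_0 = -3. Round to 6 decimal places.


Newton's method: x_(n+1) = x_n - f(x_n)/f'(x_n)
f(x) = x^2 + 2x - 7
f'(x) = 2x + 2

Iteration 1:
  f(-3.000000) = -4.000000
  f'(-3.000000) = -4.000000
  x_1 = -3.000000 - (-4.000000)/(-4.000000) = -4.000000

Iteration 2:
  f(-4.000000) = 1.000000
  f'(-4.000000) = -6.000000
  x_2 = -4.000000 - (1.000000)/(-6.000000) = -3.833333

x_2 = -3.833333


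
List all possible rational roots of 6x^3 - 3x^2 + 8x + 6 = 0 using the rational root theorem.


Rational root theorem: possible roots are ±p/q where:
  p divides the constant term (6): p ∈ {1, 2, 3, 6}
  q divides the leading coefficient (6): q ∈ {1, 2, 3, 6}

All possible rational roots: -6, -3, -2, -3/2, -1, -2/3, -1/2, -1/3, -1/6, 1/6, 1/3, 1/2, 2/3, 1, 3/2, 2, 3, 6

-6, -3, -2, -3/2, -1, -2/3, -1/2, -1/3, -1/6, 1/6, 1/3, 1/2, 2/3, 1, 3/2, 2, 3, 6


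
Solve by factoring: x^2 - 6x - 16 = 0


We need two numbers that multiply to -16 and add to -6.
Those numbers are -8 and 2 (since (-8) * 2 = -16 and (-8) + 2 = -6).
So x^2 - 6x - 16 = (x - 8)(x + 2) = 0
Setting each factor to zero: x = 8 or x = -2

x = -2, x = 8


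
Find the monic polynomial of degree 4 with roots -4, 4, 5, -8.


A monic polynomial with roots -4, 4, 5, -8 is:
p(x) = (x + 4)(x - 4)(x - 5)(x + 8)
After multiplying by (x + 4): x + 4
After multiplying by (x - 4): x^2 - 16
After multiplying by (x - 5): x^3 - 5x^2 - 16x + 80
After multiplying by (x + 8): x^4 + 3x^3 - 56x^2 - 48x + 640

x^4 + 3x^3 - 56x^2 - 48x + 640


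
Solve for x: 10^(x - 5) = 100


Express both sides with the same base.
100 = 10^2
Since the bases match, equate exponents: x - 5 = 2
So x = 2 - (-5) = 7

x = 7


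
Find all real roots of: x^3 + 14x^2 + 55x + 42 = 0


Let p(x) = x^3 + 14x^2 + 55x + 42. By the rational root theorem (leading coefficient 1), any rational root is an integer divisor of 42: try ±1, ±2, ... in turn.
Test x = 1: value = 112 ≠ 0.
Test x = -1: value = 0 ✓, so (x + 1) is a factor.
Synthetic division by (x + 1): bring down 1; 1(-1) + 14 = 13; 13(-1) + 55 = 42; 42(-1) + 42 = 0 → quotient x^2 + 13x + 42, remainder 0.
Solve the quadratic x^2 + 13x + 42 = 0: discriminant = 13^2 - 4(1)(42) = 169 - 168 = 1.
sqrt(1) = 1, so x = (-13 ± 1)/2: x = -6 or x = -7.

x = -7, x = -6, x = -1


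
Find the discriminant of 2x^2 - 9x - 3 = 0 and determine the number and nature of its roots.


For ax^2 + bx + c = 0, discriminant D = b^2 - 4ac
Here a = 2, b = -9, c = -3
D = (-9)^2 - 4(2)(-3) = 81 + 24 = 105

D = 105 > 0 but not a perfect square
The equation has 2 distinct real irrational roots.

Discriminant = 105, 2 distinct real irrational roots


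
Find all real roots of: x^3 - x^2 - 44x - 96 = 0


Let p(x) = x^3 - x^2 - 44x - 96. By the rational root theorem (leading coefficient 1), any rational root is an integer divisor of 96: try ±1, ±2, ... in turn.
Test x = 1: value = -140 ≠ 0.
Test x = -1: value = -54 ≠ 0.
Test x = 2: value = -180 ≠ 0.
Test x = -2: value = -20 ≠ 0.
Test x = 3: value = -210 ≠ 0.
Test x = -3: value = 0 ✓, so (x + 3) is a factor.
Synthetic division by (x + 3): bring down 1; 1(-3) - 1 = -4; (-4)(-3) - 44 = -32; (-32)(-3) - 96 = 0 → quotient x^2 - 4x - 32, remainder 0.
Solve the quadratic x^2 - 4x - 32 = 0: discriminant = (-4)^2 - 4(1)(-32) = 16 + 128 = 144.
sqrt(144) = 12, so x = (4 ± 12)/2: x = 8 or x = -4.

x = -4, x = -3, x = 8


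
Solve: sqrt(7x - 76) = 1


Square both sides: 7x - 76 = 1^2 = 1
7x = 1 + 76 = 77
x = 11
Check: sqrt(7*11 - 76) = sqrt(1) = 1 ✓

x = 11


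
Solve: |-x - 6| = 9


An absolute value equation |expr| = 9 gives two cases:
Case 1: -x - 6 = 9
  -x = 15, so x = -15
Case 2: -x - 6 = -9
  -x = -3, so x = 3

x = -15, x = 3


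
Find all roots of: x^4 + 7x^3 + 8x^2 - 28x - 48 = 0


Let p(x) = x^4 + 7x^3 + 8x^2 - 28x - 48. By the rational root theorem (leading coefficient 1), any rational root is an integer divisor of 48: try ±1, ±2, ... in turn.
Test x = 1: value = -60 ≠ 0.
Test x = -1: value = -18 ≠ 0.
Test x = 2: value = 0 ✓, so (x - 2) is a factor.
Synthetic division by (x - 2): bring down 1; 1(2) + 7 = 9; 9(2) + 8 = 26; 26(2) - 28 = 24; 24(2) - 48 = 0 → quotient x^3 + 9x^2 + 26x + 24, remainder 0.
Continue with the quotient x^3 + 9x^2 + 26x + 24 (candidates must divide 24; re-test x = 2 first in case it repeats).
Test x = 2: value = 120 ≠ 0.
Test x = -2: value = 0 ✓, so (x + 2) is a factor.
Synthetic division by (x + 2): bring down 1; 1(-2) + 9 = 7; 7(-2) + 26 = 12; 12(-2) + 24 = 0 → quotient x^2 + 7x + 12, remainder 0.
Solve the quadratic x^2 + 7x + 12 = 0: discriminant = 7^2 - 4(1)(12) = 49 - 48 = 1.
sqrt(1) = 1, so x = (-7 ± 1)/2: x = -3 or x = -4.
Collecting all roots found:

x = -4, x = -3, x = -2, x = 2


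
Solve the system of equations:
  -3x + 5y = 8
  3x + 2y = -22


Using Cramer's rule:
Determinant D = (-3)(2) - (3)(5) = -6 - 15 = -21
Dx = (8)(2) - (-22)(5) = 16 + 110 = 126
Dy = (-3)(-22) - (3)(8) = 66 - 24 = 42
x = Dx/D = 126/-21 = -6
y = Dy/D = 42/-21 = -2

x = -6, y = -2


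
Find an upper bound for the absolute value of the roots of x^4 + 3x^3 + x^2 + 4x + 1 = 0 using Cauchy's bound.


Cauchy's bound: all roots r satisfy |r| <= 1 + max(|a_i/a_n|) for i = 0,...,n-1
where a_n is the leading coefficient.

Coefficients: [1, 3, 1, 4, 1]
Leading coefficient a_n = 1
Ratios |a_i/a_n|: 3, 1, 4, 1
Maximum ratio: 4
Cauchy's bound: |r| <= 1 + 4 = 5

Upper bound = 5


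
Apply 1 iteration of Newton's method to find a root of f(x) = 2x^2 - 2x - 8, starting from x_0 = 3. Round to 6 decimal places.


Newton's method: x_(n+1) = x_n - f(x_n)/f'(x_n)
f(x) = 2x^2 - 2x - 8
f'(x) = 4x - 2

Iteration 1:
  f(3.000000) = 4.000000
  f'(3.000000) = 10.000000
  x_1 = 3.000000 - (4.000000)/(10.000000) = 2.600000

x_1 = 2.600000


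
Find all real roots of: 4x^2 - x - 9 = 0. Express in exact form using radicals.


Using the quadratic formula: x = (-b ± sqrt(b^2 - 4ac)) / (2a)
Here a = 4, b = -1, c = -9
Discriminant = b^2 - 4ac = (-1)^2 - 4(4)(-9) = 1 + 144 = 145
Since discriminant = 145 > 0, there are two real roots.
x = (1 ± sqrt(145)) / 8
Numerically: x ≈ 1.6302 or x ≈ -1.3802

x = (1 + sqrt(145)) / 8 or x = (1 - sqrt(145)) / 8


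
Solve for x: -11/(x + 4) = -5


Multiply both sides by (x + 4): -11 = -5(x + 4)
Distribute: -11 = -5x - 20
-5x = -11 + 20 = 9
x = -9/5

x = -9/5


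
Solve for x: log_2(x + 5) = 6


Convert to exponential form: x + 5 = 2^6 = 64
x = 64 - 5 = 59
Check: log_2(59 + 5) = log_2(64) = log_2(64) = 6 ✓

x = 59


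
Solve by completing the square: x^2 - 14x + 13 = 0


Start: x^2 - 14x + 13 = 0
Move constant: x^2 - 14x = -13
Half of -14 is -7, squared is 49
Add 49 to both sides: x^2 - 14x + 49 = 36
(x - 7)^2 = 36
x - 7 = ±6
x = 7 + 6 = 13 or x = 7 - 6 = 1

x = 1, x = 13


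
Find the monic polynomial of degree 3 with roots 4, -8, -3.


A monic polynomial with roots 4, -8, -3 is:
p(x) = (x - 4)(x + 8)(x + 3)
After multiplying by (x - 4): x - 4
After multiplying by (x + 8): x^2 + 4x - 32
After multiplying by (x + 3): x^3 + 7x^2 - 20x - 96

x^3 + 7x^2 - 20x - 96


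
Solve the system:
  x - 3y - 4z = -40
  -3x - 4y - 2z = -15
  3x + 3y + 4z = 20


Using Cramer's rule. Expand each determinant along the first row.
D  = 1*[(-4)*4 - (-2)*3] - (-3)*[(-3)*4 - (-2)*3] + (-4)*[(-3)*3 - (-4)*3]
  = 1*(-10) - (-3)*(-6) + (-4)*(3) = -40
Dx = (-40)*[(-4)*4 - (-2)*3] - (-3)*[(-15)*4 - (-2)*20] + (-4)*[(-15)*3 - (-4)*20]
  = (-40)*(-10) - (-3)*(-20) + (-4)*(35) = 200
Dy = 1*[(-15)*4 - (-2)*20] - (-40)*[(-3)*4 - (-2)*3] + (-4)*[(-3)*20 - (-15)*3]
  = 1*(-20) - (-40)*(-6) + (-4)*(-15) = -200
Dz = 1*[(-4)*20 - (-15)*3] - (-3)*[(-3)*20 - (-15)*3] + (-40)*[(-3)*3 - (-4)*3]
  = 1*(-35) - (-3)*(-15) + (-40)*(3) = -200
x = Dx/D = 200/-40 = -5, y = Dy/D = -200/-40 = 5, z = Dz/D = -200/-40 = 5
Check eq1: (1)(-5) + (-3)(5) + (-4)(5) = -40 = -40 ✓
Check eq2: (-3)(-5) + (-4)(5) + (-2)(5) = -15 = -15 ✓
Check eq3: (3)(-5) + (3)(5) + (4)(5) = 20 = 20 ✓

x = -5, y = 5, z = 5


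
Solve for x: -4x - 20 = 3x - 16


Starting with: -4x - 20 = 3x - 16
Move all x terms to left: (-4 - 3)x = -16 + 20
Simplify: -7x = 4
Divide both sides by -7: x = -4/7

x = -4/7


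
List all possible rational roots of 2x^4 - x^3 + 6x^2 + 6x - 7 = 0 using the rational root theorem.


Rational root theorem: possible roots are ±p/q where:
  p divides the constant term (-7): p ∈ {1, 7}
  q divides the leading coefficient (2): q ∈ {1, 2}

All possible rational roots: -7, -7/2, -1, -1/2, 1/2, 1, 7/2, 7

-7, -7/2, -1, -1/2, 1/2, 1, 7/2, 7


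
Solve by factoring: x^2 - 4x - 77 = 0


We need two numbers that multiply to -77 and add to -4.
Those numbers are -11 and 7 (since (-11) * 7 = -77 and (-11) + 7 = -4).
So x^2 - 4x - 77 = (x - 11)(x + 7) = 0
Setting each factor to zero: x = 11 or x = -7

x = -7, x = 11


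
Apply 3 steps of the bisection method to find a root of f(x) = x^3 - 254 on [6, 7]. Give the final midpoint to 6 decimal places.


f(x) = x^3 - 254
f(6) = -38 < 0
f(7) = 89 > 0

Step 1: midpoint = (6.000000 + 7.000000)/2 = 6.500000
  f(6.500000) = 20.625000
  f(mid) > 0, so root is in [6.000000, 6.500000]

Step 2: midpoint = (6.000000 + 6.500000)/2 = 6.250000
  f(6.250000) = -9.859375
  f(mid) < 0, so root is in [6.250000, 6.500000]

Step 3: midpoint = (6.250000 + 6.500000)/2 = 6.375000
  f(6.375000) = 5.083984
  f(mid) > 0, so root is in [6.250000, 6.375000]

midpoint = 6.375000


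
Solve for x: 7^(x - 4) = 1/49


Express both sides with the same base.
1/49 = 7^(-2)
Since the bases match, equate exponents: x - 4 = -2
So x = -2 - (-4) = 2

x = 2


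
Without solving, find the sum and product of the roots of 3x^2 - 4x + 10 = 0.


By Vieta's formulas for ax^2 + bx + c = 0:
  Sum of roots = -b/a
  Product of roots = c/a

Here a = 3, b = -4, c = 10
Sum = -(-4)/3 = 4/3
Product = 10/3 = 10/3

Sum = 4/3, Product = 10/3


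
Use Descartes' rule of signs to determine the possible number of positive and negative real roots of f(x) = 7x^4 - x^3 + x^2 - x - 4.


Descartes' rule of signs:

For positive roots, count sign changes in f(x) = 7x^4 - x^3 + x^2 - x - 4:
Signs of coefficients: +, -, +, -, -
Number of sign changes: 3
Possible positive real roots: 3, 1

For negative roots, examine f(-x) = 7x^4 + x^3 + x^2 + x - 4:
Signs of coefficients: +, +, +, +, -
Number of sign changes: 1
Possible negative real roots: 1

Positive roots: 3 or 1; Negative roots: 1


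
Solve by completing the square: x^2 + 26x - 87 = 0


Start: x^2 + 26x - 87 = 0
Move constant: x^2 + 26x = 87
Half of 26 is 13, squared is 169
Add 169 to both sides: x^2 + 26x + 169 = 256
(x + 13)^2 = 256
x + 13 = ±16
x = -13 + 16 = 3 or x = -13 - 16 = -29

x = -29, x = 3


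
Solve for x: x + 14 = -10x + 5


Starting with: x + 14 = -10x + 5
Move all x terms to left: (1 + 10)x = 5 - 14
Simplify: 11x = -9
Divide both sides by 11: x = -9/11

x = -9/11


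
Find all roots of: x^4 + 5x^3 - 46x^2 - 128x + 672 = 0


Let p(x) = x^4 + 5x^3 - 46x^2 - 128x + 672. By the rational root theorem (leading coefficient 1), any rational root is an integer divisor of 672: try ±1, ±2, ... in turn.
Test x = 1: value = 504 ≠ 0.
Test x = -1: value = 750 ≠ 0.
Test x = 2: value = 288 ≠ 0.
Test x = -2: value = 720 ≠ 0.
Test x = 3: value = 90 ≠ 0.
Test x = -3: value = 588 ≠ 0.
Test x = 4: value = 0 ✓, so (x - 4) is a factor.
Synthetic division by (x - 4): bring down 1; 1(4) + 5 = 9; 9(4) - 46 = -10; (-10)(4) - 128 = -168; (-168)(4) + 672 = 0 → quotient x^3 + 9x^2 - 10x - 168, remainder 0.
Continue with the quotient x^3 + 9x^2 - 10x - 168 (candidates must divide 168; re-test x = 4 first in case it repeats).
Test x = 4: value = 0 ✓, so (x - 4) is a factor.
Synthetic division by (x - 4): bring down 1; 1(4) + 9 = 13; 13(4) - 10 = 42; 42(4) - 168 = 0 → quotient x^2 + 13x + 42, remainder 0.
Solve the quadratic x^2 + 13x + 42 = 0: discriminant = 13^2 - 4(1)(42) = 169 - 168 = 1.
sqrt(1) = 1, so x = (-13 ± 1)/2: x = -6 or x = -7.
Collecting all roots found:

x = -7, x = -6, x = 4 (multiplicity 2)


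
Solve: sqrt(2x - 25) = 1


Square both sides: 2x - 25 = 1^2 = 1
2x = 1 + 25 = 26
x = 13
Check: sqrt(2*13 - 25) = sqrt(1) = 1 ✓

x = 13


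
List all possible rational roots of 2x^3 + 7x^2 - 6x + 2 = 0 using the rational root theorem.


Rational root theorem: possible roots are ±p/q where:
  p divides the constant term (2): p ∈ {1, 2}
  q divides the leading coefficient (2): q ∈ {1, 2}

All possible rational roots: -2, -1, -1/2, 1/2, 1, 2

-2, -1, -1/2, 1/2, 1, 2


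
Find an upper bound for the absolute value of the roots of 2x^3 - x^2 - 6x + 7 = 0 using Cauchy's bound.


Cauchy's bound: all roots r satisfy |r| <= 1 + max(|a_i/a_n|) for i = 0,...,n-1
where a_n is the leading coefficient.

Coefficients: [2, -1, -6, 7]
Leading coefficient a_n = 2
Ratios |a_i/a_n|: 1/2, 3, 7/2
Maximum ratio: 7/2
Cauchy's bound: |r| <= 1 + 7/2 = 9/2

Upper bound = 9/2


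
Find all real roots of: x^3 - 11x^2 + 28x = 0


The constant term is 0, so x = 0 is a root. Factor out x:
  x(x^2 - 11x + 28) = 0
Solve the quadratic x^2 - 11x + 28 = 0: discriminant = (-11)^2 - 4(1)(28) = 121 - 112 = 9.
sqrt(9) = 3, so x = (11 ± 3)/2: x = 7 or x = 4.

x = 0, x = 4, x = 7


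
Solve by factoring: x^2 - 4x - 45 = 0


We need two numbers that multiply to -45 and add to -4.
Those numbers are -9 and 5 (since (-9) * 5 = -45 and (-9) + 5 = -4).
So x^2 - 4x - 45 = (x - 9)(x + 5) = 0
Setting each factor to zero: x = 9 or x = -5

x = -5, x = 9


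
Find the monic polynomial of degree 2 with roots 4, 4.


A monic polynomial with roots 4, 4 is:
p(x) = (x - 4)(x - 4)
After multiplying by (x - 4): x - 4
After multiplying by (x - 4): x^2 - 8x + 16

x^2 - 8x + 16


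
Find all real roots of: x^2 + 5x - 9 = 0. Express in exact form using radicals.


Using the quadratic formula: x = (-b ± sqrt(b^2 - 4ac)) / (2a)
Here a = 1, b = 5, c = -9
Discriminant = b^2 - 4ac = 5^2 - 4(1)(-9) = 25 + 36 = 61
Since discriminant = 61 > 0, there are two real roots.
x = (-5 ± sqrt(61)) / 2
Numerically: x ≈ 1.4051 or x ≈ -6.4051

x = (-5 + sqrt(61)) / 2 or x = (-5 - sqrt(61)) / 2


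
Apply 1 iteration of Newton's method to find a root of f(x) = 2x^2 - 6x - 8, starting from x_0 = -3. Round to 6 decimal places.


Newton's method: x_(n+1) = x_n - f(x_n)/f'(x_n)
f(x) = 2x^2 - 6x - 8
f'(x) = 4x - 6

Iteration 1:
  f(-3.000000) = 28.000000
  f'(-3.000000) = -18.000000
  x_1 = -3.000000 - (28.000000)/(-18.000000) = -1.444444

x_1 = -1.444444


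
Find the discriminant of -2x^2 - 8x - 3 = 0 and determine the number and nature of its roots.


For ax^2 + bx + c = 0, discriminant D = b^2 - 4ac
Here a = -2, b = -8, c = -3
D = (-8)^2 - 4(-2)(-3) = 64 - 24 = 40

D = 40 > 0 but not a perfect square
The equation has 2 distinct real irrational roots.

Discriminant = 40, 2 distinct real irrational roots


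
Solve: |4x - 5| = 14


An absolute value equation |expr| = 14 gives two cases:
Case 1: 4x - 5 = 14
  4x = 19, so x = 19/4
Case 2: 4x - 5 = -14
  4x = -9, so x = -9/4

x = -9/4, x = 19/4


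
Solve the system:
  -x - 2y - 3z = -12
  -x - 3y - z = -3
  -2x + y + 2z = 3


Using Cramer's rule. Expand each determinant along the first row.
D  = (-1)*[(-3)*2 - (-1)*1] - (-2)*[(-1)*2 - (-1)*(-2)] + (-3)*[(-1)*1 - (-3)*(-2)]
  = (-1)*(-5) - (-2)*(-4) + (-3)*(-7) = 18
Dx = (-12)*[(-3)*2 - (-1)*1] - (-2)*[(-3)*2 - (-1)*3] + (-3)*[(-3)*1 - (-3)*3]
  = (-12)*(-5) - (-2)*(-3) + (-3)*(6) = 36
Dy = (-1)*[(-3)*2 - (-1)*3] - (-12)*[(-1)*2 - (-1)*(-2)] + (-3)*[(-1)*3 - (-3)*(-2)]
  = (-1)*(-3) - (-12)*(-4) + (-3)*(-9) = -18
Dz = (-1)*[(-3)*3 - (-3)*1] - (-2)*[(-1)*3 - (-3)*(-2)] + (-12)*[(-1)*1 - (-3)*(-2)]
  = (-1)*(-6) - (-2)*(-9) + (-12)*(-7) = 72
x = Dx/D = 36/18 = 2, y = Dy/D = -18/18 = -1, z = Dz/D = 72/18 = 4
Check eq1: (-1)(2) + (-2)(-1) + (-3)(4) = -12 = -12 ✓
Check eq2: (-1)(2) + (-3)(-1) + (-1)(4) = -3 = -3 ✓
Check eq3: (-2)(2) + (1)(-1) + (2)(4) = 3 = 3 ✓

x = 2, y = -1, z = 4


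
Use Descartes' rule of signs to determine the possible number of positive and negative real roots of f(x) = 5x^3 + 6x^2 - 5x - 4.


Descartes' rule of signs:

For positive roots, count sign changes in f(x) = 5x^3 + 6x^2 - 5x - 4:
Signs of coefficients: +, +, -, -
Number of sign changes: 1
Possible positive real roots: 1

For negative roots, examine f(-x) = -5x^3 + 6x^2 + 5x - 4:
Signs of coefficients: -, +, +, -
Number of sign changes: 2
Possible negative real roots: 2, 0

Positive roots: 1; Negative roots: 2 or 0
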